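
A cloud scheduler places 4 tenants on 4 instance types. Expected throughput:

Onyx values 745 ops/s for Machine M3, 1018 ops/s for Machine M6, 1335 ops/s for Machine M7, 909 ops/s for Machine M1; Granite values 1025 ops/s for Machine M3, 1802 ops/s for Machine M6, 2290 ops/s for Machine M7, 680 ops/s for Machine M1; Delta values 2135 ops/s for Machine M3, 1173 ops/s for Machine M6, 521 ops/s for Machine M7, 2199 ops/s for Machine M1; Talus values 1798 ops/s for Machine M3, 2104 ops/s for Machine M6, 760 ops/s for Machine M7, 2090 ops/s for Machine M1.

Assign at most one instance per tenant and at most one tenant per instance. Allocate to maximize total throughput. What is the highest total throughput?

Max total: 7533 ops/s

Optimal: Onyx→Machine M6 (1018 ops/s), Granite→Machine M7 (2290 ops/s), Delta→Machine M3 (2135 ops/s), Talus→Machine M1 (2090 ops/s) — total 1018+2290+2135+2090 = 7533 ops/s.
Swapping Delta↔Talus (Delta→Machine M1 2199 ops/s, Talus→Machine M3 1798 ops/s) loses 228.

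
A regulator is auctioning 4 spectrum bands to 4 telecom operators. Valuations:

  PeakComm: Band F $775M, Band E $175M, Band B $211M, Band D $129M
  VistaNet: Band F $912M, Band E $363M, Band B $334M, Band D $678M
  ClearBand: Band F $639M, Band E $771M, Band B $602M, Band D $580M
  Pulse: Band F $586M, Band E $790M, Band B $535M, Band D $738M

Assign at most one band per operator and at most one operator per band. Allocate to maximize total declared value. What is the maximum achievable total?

Max total: $2845M

This is a one-to-one assignment (maximum-weight bipartite matching).
Optimal: PeakComm→Band F ($775M), VistaNet→Band D ($678M), ClearBand→Band B ($602M), Pulse→Band E ($790M) — total 775+678+602+790 = $2845M.
Column-greedy (each band in turn goes to its best remaining operator) gives $2433M, worse by 412.
Next-best assignment: PeakComm→Band F, VistaNet→Band D, ClearBand→Band E, Pulse→Band B = $2759M.
Checked against all permutations: $2845M is optimal.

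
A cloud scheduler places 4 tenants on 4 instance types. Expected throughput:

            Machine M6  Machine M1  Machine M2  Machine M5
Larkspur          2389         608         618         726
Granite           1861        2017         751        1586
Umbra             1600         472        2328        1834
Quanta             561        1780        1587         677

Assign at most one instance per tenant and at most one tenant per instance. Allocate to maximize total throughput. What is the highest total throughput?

Optimal: Larkspur→Machine M6 (2389 ops/s), Granite→Machine M5 (1586 ops/s), Umbra→Machine M2 (2328 ops/s), Quanta→Machine M1 (1780 ops/s) — total 2389+1586+2328+1780 = 8083 ops/s.
Column-greedy (each instance in turn goes to its best remaining tenant) gives 7411 ops/s, worse by 672.

Max total: 8083 ops/s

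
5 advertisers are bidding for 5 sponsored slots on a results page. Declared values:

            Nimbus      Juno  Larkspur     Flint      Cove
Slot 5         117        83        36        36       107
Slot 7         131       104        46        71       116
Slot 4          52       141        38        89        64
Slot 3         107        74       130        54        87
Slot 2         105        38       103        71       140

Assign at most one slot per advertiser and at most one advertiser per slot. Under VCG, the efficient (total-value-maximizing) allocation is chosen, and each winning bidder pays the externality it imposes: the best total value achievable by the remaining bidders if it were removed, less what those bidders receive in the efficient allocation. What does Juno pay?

Juno pays $32.

Efficient allocation: Nimbus→Slot 5 ($117), Juno→Slot 4 ($141), Larkspur→Slot 3 ($130), Flint→Slot 7 ($71), Cove→Slot 2 ($140); total welfare W = $599.
Juno receives Slot 4 at value $141, so the others get W − 141 = $458.
Without Juno: best allocation of the remaining 4 bidders over all 5 slots is Nimbus→Slot 7 ($131), Larkspur→Slot 3 ($130), Flint→Slot 4 ($89), Cove→Slot 2 ($140), total $490.
VCG payment = (others' best without Juno) − (others' welfare with Juno) = 490 − 458 = $32.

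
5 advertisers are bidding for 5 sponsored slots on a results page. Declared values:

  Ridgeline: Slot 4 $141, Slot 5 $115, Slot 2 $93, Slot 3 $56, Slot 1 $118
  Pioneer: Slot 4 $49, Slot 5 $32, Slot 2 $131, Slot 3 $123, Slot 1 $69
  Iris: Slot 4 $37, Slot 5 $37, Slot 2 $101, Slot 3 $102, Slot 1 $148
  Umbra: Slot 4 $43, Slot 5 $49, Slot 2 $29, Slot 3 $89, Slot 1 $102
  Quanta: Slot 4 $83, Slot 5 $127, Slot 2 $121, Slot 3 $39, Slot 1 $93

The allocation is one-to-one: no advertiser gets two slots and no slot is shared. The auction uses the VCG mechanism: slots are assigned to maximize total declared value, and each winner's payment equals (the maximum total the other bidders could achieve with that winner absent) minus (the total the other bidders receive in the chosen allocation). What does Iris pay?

Efficient allocation: Ridgeline→Slot 4 ($141), Pioneer→Slot 2 ($131), Iris→Slot 1 ($148), Umbra→Slot 3 ($89), Quanta→Slot 5 ($127); total welfare W = $636.
Iris receives Slot 1 at value $148, so the others get W − 148 = $488.
Without Iris: best allocation of the remaining 4 bidders over all 5 slots is Ridgeline→Slot 4 ($141), Pioneer→Slot 2 ($131), Umbra→Slot 1 ($102), Quanta→Slot 5 ($127), total $501.
VCG payment = (others' best without Iris) − (others' welfare with Iris) = 501 − 488 = $13.

Iris pays $13.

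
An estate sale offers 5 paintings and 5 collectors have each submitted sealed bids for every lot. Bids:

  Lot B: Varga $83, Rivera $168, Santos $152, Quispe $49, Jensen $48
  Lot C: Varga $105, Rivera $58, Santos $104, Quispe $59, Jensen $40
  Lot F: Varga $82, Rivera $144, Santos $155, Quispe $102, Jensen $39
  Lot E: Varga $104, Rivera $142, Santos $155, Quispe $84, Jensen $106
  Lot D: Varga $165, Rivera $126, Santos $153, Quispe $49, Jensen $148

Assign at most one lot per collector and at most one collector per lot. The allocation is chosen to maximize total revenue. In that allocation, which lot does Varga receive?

Optimal: Varga→Lot C ($105), Rivera→Lot B ($168), Santos→Lot E ($155), Quispe→Lot F ($102), Jensen→Lot D ($148) — total 105+168+155+102+148 = $678.
Max-entry greedy (repeatedly take the single best remaining cell) gives $653, worse by 25.
Checked against all permutations: $678 is optimal.
Varga's own top lot is Lot D ($165), but forcing Varga→Lot D and reassigning the rest optimally gives only $653 — worse by 25.

Varga receives Lot C.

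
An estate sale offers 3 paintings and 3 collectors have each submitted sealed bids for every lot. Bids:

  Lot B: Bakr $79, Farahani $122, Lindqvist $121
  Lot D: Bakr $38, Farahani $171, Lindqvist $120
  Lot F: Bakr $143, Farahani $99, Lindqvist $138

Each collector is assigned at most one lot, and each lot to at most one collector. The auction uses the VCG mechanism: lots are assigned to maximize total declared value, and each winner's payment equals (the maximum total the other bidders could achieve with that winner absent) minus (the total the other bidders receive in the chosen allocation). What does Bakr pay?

Efficient allocation: Bakr→Lot F ($143), Farahani→Lot D ($171), Lindqvist→Lot B ($121); total welfare W = $435.
Bakr receives Lot F at value $143, so the others get W − 143 = $292.
Without Bakr: best allocation of the remaining 2 bidders over all 3 lots is Farahani→Lot D ($171), Lindqvist→Lot F ($138), total $309.
VCG payment = (others' best without Bakr) − (others' welfare with Bakr) = 309 − 292 = $17.

Bakr pays $17.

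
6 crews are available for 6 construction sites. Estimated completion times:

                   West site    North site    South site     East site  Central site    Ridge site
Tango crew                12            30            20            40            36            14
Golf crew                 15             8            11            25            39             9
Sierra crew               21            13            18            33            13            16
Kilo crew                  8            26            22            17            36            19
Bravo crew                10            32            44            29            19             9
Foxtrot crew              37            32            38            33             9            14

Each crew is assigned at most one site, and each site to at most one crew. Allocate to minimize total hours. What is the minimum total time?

Minimum total: 71 hours

Optimal: Tango crew→West site (12 hours), Golf crew→South site (11 hours), Sierra crew→North site (13 hours), Kilo crew→East site (17 hours), Bravo crew→Ridge site (9 hours), Foxtrot crew→Central site (9 hours) — total 12+11+13+17+9+9 = 71 hours.
Row-greedy (each crew in turn takes its cheapest remaining site) gives 97 hours, worse by 26.
Swapping Bravo crew↔Kilo crew (Bravo crew→East site 29 hours, Kilo crew→Ridge site 19 hours) adds 22.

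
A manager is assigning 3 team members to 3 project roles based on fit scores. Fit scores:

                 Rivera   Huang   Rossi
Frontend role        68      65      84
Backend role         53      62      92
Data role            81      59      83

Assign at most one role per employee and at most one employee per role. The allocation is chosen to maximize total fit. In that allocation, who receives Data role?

Optimal: Rivera→Data role (81 pts), Huang→Frontend role (65 pts), Rossi→Backend role (92 pts) — total 81+65+92 = 238 pts.
Column-greedy (each role in turn goes to its best remaining employee) gives 227 pts, worse by 11.

Rivera receives Data role.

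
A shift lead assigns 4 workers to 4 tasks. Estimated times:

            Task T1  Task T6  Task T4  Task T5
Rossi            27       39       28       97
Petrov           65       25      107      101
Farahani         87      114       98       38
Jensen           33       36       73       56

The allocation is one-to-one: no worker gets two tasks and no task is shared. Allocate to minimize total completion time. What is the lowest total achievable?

Min total: 124 min

Treat this as an assignment problem: match each worker to one task.
Optimal: Rossi→Task T4 (28 min), Petrov→Task T6 (25 min), Farahani→Task T5 (38 min), Jensen→Task T1 (33 min) — total 28+25+38+33 = 124 min.
Row-greedy (each worker in turn takes its cheapest remaining task) gives 163 min, worse by 39.
Next-best assignment: Rossi→Task T1, Petrov→Task T6, Farahani→Task T5, Jensen→Task T4 = 163 min.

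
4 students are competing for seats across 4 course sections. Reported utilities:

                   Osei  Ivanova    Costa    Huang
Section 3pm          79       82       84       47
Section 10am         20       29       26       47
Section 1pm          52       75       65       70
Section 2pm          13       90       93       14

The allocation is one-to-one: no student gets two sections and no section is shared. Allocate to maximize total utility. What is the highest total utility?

Maximum total: 294 points

Optimal: Osei→Section 3pm (79 points), Ivanova→Section 1pm (75 points), Costa→Section 2pm (93 points), Huang→Section 10am (47 points) — total 79+75+93+47 = 294 points.
Max-entry greedy (repeatedly take the single best remaining cell) gives 265 points, worse by 29.
Next-best assignment: Osei→Section 3pm, Ivanova→Section 2pm, Costa→Section 1pm, Huang→Section 10am = 281 points.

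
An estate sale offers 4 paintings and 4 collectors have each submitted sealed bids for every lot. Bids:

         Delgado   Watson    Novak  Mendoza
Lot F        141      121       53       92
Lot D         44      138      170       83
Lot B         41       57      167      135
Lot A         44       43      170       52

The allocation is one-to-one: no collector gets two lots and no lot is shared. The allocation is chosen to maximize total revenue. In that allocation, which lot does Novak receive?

Novak receives Lot A.

Treat this as an assignment problem: match each collector to one lot.
Optimal: Delgado→Lot F ($141), Watson→Lot D ($138), Novak→Lot A ($170), Mendoza→Lot B ($135) — total 141+138+170+135 = $584.
Column-greedy (each lot in turn goes to its best remaining collector) gives $489, worse by 95.
Next-best assignment: Delgado→Lot F, Watson→Lot D, Novak→Lot B, Mendoza→Lot A = $498.
Novak's own top lot is Lot D ($170), but forcing Novak→Lot D and reassigning the rest optimally gives only $489 — worse by 95.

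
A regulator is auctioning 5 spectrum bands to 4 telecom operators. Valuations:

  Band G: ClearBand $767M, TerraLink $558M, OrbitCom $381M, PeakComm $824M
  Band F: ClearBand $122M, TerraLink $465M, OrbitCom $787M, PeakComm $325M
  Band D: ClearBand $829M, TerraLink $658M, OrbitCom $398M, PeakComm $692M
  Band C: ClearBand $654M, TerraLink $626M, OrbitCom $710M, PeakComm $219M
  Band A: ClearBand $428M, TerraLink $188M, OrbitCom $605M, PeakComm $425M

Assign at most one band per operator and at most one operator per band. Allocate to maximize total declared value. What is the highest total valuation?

This is a one-to-one assignment (maximum-weight bipartite matching).
Optimal: ClearBand→Band D ($829M), TerraLink→Band C ($626M), OrbitCom→Band F ($787M), PeakComm→Band G ($824M) — total 829+626+787+824 = $3066M.
Swapping ClearBand↔TerraLink (ClearBand→Band C $654M, TerraLink→Band D $658M) loses 143.

Maximum total: $3066M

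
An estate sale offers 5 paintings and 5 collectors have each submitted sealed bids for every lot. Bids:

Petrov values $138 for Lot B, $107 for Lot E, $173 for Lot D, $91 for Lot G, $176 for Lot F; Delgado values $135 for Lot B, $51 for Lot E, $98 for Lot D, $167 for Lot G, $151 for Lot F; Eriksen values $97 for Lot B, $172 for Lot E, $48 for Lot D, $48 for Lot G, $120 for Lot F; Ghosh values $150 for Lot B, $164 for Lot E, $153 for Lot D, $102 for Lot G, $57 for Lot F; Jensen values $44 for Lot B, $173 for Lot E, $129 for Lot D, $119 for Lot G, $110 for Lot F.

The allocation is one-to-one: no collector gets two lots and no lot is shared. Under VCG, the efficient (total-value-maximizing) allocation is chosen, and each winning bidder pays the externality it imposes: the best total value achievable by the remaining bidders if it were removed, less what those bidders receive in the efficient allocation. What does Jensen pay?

Jensen pays $3.

Efficient allocation: Petrov→Lot F ($176), Delgado→Lot G ($167), Eriksen→Lot E ($172), Ghosh→Lot B ($150), Jensen→Lot D ($129); total welfare W = $794.
Jensen receives Lot D at value $129, so the others get W − 129 = $665.
Without Jensen: best allocation of the remaining 4 bidders over all 5 lots is Petrov→Lot F ($176), Delgado→Lot G ($167), Eriksen→Lot E ($172), Ghosh→Lot D ($153), total $668.
VCG payment = (others' best without Jensen) − (others' welfare with Jensen) = 668 − 665 = $3.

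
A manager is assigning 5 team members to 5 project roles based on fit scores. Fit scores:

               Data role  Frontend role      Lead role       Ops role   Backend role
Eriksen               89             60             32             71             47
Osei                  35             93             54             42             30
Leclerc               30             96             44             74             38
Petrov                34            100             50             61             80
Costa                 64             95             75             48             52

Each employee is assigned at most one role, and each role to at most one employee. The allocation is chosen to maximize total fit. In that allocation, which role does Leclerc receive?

Optimal: Eriksen→Data role (89 pts), Osei→Frontend role (93 pts), Leclerc→Ops role (74 pts), Petrov→Backend role (80 pts), Costa→Lead role (75 pts) — total 89+93+74+80+75 = 411 pts.
Column-greedy (each role in turn goes to its best remaining employee) gives 368 pts, worse by 43.
Leclerc's own top role is Frontend role (96 pts), but forcing Leclerc→Frontend role and reassigning the rest optimally gives only 382 pts — worse by 29.

Leclerc receives Ops role.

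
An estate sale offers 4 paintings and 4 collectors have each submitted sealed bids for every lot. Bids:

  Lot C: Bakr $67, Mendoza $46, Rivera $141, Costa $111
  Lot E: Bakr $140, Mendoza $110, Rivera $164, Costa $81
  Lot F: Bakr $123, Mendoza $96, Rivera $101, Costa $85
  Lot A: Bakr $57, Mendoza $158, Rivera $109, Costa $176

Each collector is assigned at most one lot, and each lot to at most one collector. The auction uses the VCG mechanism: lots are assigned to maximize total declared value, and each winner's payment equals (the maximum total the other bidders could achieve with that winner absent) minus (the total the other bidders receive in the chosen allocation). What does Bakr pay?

Bakr pays $3.

Efficient allocation: Bakr→Lot F ($123), Mendoza→Lot A ($158), Rivera→Lot E ($164), Costa→Lot C ($111); total welfare W = $556.
Bakr receives Lot F at value $123, so the others get W − 123 = $433.
Without Bakr: best allocation of the remaining 3 bidders over all 4 lots is Mendoza→Lot F ($96), Rivera→Lot E ($164), Costa→Lot A ($176), total $436.
VCG payment = (others' best without Bakr) − (others' welfare with Bakr) = 436 − 433 = $3.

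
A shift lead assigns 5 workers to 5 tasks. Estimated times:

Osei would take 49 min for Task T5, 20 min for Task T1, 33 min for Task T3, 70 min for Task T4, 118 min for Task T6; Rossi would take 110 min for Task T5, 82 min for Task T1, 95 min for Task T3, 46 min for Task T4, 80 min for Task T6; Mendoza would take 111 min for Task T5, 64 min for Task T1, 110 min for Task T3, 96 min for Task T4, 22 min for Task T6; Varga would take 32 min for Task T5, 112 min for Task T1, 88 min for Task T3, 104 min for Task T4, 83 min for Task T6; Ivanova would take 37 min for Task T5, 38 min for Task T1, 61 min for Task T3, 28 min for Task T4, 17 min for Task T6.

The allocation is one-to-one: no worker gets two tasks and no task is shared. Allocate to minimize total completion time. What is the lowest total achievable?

Min total: 171 min

Optimal: Osei→Task T3 (33 min), Rossi→Task T4 (46 min), Mendoza→Task T6 (22 min), Varga→Task T5 (32 min), Ivanova→Task T1 (38 min) — total 33+46+22+32+38 = 171 min.
Min-entry greedy (repeatedly take the single cheapest remaining cell) gives 225 min, worse by 54.
Next-best assignment: Osei→Task T1, Rossi→Task T4, Mendoza→Task T6, Varga→Task T5, Ivanova→Task T3 = 181 min.
No other one-to-one assignment undercuts 171 min.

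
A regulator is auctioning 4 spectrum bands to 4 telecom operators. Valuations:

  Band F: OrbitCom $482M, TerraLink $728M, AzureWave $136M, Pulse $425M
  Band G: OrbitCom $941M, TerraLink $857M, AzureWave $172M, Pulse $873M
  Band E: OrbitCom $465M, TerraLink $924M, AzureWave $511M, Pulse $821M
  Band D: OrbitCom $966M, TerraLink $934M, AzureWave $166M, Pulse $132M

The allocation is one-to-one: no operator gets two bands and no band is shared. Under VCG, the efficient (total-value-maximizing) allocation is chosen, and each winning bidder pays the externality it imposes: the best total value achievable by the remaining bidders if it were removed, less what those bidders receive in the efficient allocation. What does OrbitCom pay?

Efficient allocation: OrbitCom→Band D ($966M), TerraLink→Band F ($728M), AzureWave→Band E ($511M), Pulse→Band G ($873M); total welfare W = $3078M.
OrbitCom receives Band D at value $966M, so the others get W − 966 = $2112M.
Without OrbitCom: best allocation of the remaining 3 bidders over all 4 bands is TerraLink→Band D ($934M), AzureWave→Band E ($511M), Pulse→Band G ($873M), total $2318M.
VCG payment = (others' best without OrbitCom) − (others' welfare with OrbitCom) = 2318 − 2112 = $206M.

OrbitCom pays $206M.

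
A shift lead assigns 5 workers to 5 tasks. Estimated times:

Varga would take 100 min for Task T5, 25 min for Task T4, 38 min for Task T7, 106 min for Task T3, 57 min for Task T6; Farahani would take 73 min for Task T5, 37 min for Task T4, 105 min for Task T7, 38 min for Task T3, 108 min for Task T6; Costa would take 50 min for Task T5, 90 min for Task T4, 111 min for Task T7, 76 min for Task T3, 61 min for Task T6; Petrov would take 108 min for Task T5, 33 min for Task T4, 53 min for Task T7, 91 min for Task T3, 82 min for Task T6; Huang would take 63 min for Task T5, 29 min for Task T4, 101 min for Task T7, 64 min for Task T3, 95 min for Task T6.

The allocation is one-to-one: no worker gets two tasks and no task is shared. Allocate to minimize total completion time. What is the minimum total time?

Minimum total: 227 min

Optimal: Varga→Task T6 (57 min), Farahani→Task T3 (38 min), Costa→Task T5 (50 min), Petrov→Task T7 (53 min), Huang→Task T4 (29 min) — total 57+38+50+53+29 = 227 min.
Checked against all permutations: 227 min is optimal.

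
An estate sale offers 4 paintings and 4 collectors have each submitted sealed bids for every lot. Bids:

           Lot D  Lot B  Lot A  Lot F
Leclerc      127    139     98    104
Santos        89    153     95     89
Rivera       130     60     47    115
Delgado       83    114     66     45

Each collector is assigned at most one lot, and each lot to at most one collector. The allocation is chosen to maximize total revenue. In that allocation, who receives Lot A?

Delgado receives Lot A.

Optimal: Leclerc→Lot D ($127), Santos→Lot B ($153), Rivera→Lot F ($115), Delgado→Lot A ($66) — total 127+153+115+66 = $461.
Max-entry greedy (repeatedly take the single best remaining cell) gives $453, worse by 8.
Next-best assignment: Leclerc→Lot F, Santos→Lot B, Rivera→Lot D, Delgado→Lot A = $453.
Delgado's own top lot is Lot B ($114), but forcing Delgado→Lot B and reassigning the rest optimally gives only $451 — worse by 10.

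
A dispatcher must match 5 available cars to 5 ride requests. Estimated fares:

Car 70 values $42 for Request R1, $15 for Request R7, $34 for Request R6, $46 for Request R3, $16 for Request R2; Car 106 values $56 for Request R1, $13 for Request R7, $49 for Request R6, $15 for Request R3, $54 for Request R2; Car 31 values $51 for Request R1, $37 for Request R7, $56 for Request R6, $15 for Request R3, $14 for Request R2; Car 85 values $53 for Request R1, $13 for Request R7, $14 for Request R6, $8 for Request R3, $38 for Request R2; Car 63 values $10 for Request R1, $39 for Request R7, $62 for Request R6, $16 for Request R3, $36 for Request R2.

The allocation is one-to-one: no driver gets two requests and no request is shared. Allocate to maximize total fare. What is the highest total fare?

This is the linear assignment problem.
Optimal: Car 70→Request R3 ($46), Car 106→Request R2 ($54), Car 31→Request R7 ($37), Car 85→Request R1 ($53), Car 63→Request R6 ($62) — total 46+54+37+53+62 = $252.
Column-greedy (each request in turn goes to its best remaining driver) gives $235, worse by 17.
Swapping Car 70↔Car 85 (Car 70→Request R1 $42, Car 85→Request R3 $8) loses 49.

Maximum total: $252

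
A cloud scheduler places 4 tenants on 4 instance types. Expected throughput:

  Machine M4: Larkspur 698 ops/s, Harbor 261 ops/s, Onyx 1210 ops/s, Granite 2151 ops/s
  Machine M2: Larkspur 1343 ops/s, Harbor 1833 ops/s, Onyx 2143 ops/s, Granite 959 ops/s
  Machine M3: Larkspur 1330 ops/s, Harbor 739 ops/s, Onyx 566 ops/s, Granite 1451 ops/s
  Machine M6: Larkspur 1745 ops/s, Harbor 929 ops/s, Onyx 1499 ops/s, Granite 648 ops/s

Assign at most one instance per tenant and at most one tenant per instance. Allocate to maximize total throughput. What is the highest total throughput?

Maximum total: 6813 ops/s

Optimal: Larkspur→Machine M3 (1330 ops/s), Harbor→Machine M2 (1833 ops/s), Onyx→Machine M6 (1499 ops/s), Granite→Machine M4 (2151 ops/s) — total 1330+1833+1499+2151 = 6813 ops/s.
Column-greedy (each instance in turn goes to its best remaining tenant) gives 6553 ops/s, worse by 260.
Checked against all permutations: 6813 ops/s is optimal.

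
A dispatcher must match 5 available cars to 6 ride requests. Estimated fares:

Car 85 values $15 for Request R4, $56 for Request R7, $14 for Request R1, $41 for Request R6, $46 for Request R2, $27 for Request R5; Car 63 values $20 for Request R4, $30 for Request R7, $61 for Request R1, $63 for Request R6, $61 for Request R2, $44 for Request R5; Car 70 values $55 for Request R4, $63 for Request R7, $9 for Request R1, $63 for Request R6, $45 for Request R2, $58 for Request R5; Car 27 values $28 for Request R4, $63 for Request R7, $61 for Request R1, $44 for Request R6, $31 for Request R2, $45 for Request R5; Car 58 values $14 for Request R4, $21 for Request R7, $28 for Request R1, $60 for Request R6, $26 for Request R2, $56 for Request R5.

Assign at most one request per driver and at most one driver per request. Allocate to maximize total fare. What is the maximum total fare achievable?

Maximum total: $297

This is the linear assignment problem.
Optimal: Car 85→Request R7 ($56), Car 63→Request R2 ($61), Car 70→Request R6 ($63), Car 27→Request R1 ($61), Car 58→Request R5 ($56) — total 56+61+63+61+56 = $297.
Max-entry greedy (repeatedly take the single best remaining cell) gives $289, worse by 8.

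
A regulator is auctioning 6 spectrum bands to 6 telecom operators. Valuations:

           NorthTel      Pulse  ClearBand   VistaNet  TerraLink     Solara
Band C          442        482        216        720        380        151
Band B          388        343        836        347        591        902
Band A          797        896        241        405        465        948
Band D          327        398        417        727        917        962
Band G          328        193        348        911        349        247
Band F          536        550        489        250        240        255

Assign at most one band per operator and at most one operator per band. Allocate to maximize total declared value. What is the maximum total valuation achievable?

Max total: $4630M

Optimal: NorthTel→Band F ($536M), Pulse→Band C ($482M), ClearBand→Band B ($836M), VistaNet→Band G ($911M), TerraLink→Band D ($917M), Solara→Band A ($948M) — total 536+482+836+911+917+948 = $4630M.
Next-best assignment: NorthTel→Band C, Pulse→Band F, ClearBand→Band B, VistaNet→Band G, TerraLink→Band D, Solara→Band A = $4604M.
No other one-to-one assignment exceeds $4630M.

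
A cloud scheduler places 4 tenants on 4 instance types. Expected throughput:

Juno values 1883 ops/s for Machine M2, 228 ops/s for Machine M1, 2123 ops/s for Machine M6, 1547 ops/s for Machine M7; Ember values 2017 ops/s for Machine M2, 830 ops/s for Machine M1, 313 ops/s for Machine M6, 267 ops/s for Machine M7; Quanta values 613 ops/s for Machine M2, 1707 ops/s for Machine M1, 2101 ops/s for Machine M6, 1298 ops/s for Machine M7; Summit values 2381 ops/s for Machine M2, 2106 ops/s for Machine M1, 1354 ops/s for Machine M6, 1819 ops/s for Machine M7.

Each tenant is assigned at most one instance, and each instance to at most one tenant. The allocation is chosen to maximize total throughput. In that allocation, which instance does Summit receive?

Summit receives Machine M1.

Optimal: Juno→Machine M7 (1547 ops/s), Ember→Machine M2 (2017 ops/s), Quanta→Machine M6 (2101 ops/s), Summit→Machine M1 (2106 ops/s) — total 1547+2017+2101+2106 = 7771 ops/s.
Row-greedy (each tenant in turn takes its best remaining instance) gives 7666 ops/s, worse by 105.
Swapping Ember↔Quanta (Ember→Machine M6 313 ops/s, Quanta→Machine M2 613 ops/s) loses 3192.
Summit's own top instance is Machine M2 (2381 ops/s), but forcing Summit→Machine M2 and reassigning the rest optimally gives only 6859 ops/s — worse by 912.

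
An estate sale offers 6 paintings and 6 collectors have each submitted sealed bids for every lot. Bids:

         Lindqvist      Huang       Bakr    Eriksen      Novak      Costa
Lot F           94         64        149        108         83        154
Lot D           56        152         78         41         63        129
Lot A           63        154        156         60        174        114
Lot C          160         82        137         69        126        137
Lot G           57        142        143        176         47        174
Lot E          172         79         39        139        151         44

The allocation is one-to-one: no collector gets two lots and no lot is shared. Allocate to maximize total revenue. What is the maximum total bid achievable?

This is the linear assignment problem.
Optimal: Lindqvist→Lot E ($172), Huang→Lot D ($152), Bakr→Lot C ($137), Eriksen→Lot G ($176), Novak→Lot A ($174), Costa→Lot F ($154) — total 172+152+137+176+174+154 = $965.
Row-greedy (each collector in turn takes its best remaining lot) gives $906, worse by 59.

Maximum total: $965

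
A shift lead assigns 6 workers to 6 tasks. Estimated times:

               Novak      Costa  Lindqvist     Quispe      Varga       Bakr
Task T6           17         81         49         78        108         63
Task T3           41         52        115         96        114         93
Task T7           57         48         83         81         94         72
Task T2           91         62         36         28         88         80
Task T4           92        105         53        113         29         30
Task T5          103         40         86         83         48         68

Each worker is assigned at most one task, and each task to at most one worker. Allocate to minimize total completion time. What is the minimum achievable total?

Optimal: Novak→Task T3 (41 min), Costa→Task T7 (48 min), Lindqvist→Task T6 (49 min), Quispe→Task T2 (28 min), Varga→Task T5 (48 min), Bakr→Task T4 (30 min) — total 41+48+49+28+48+30 = 244 min.
Next-best assignment: Novak→Task T6, Costa→Task T3, Lindqvist→Task T7, Quispe→Task T2, Varga→Task T5, Bakr→Task T4 = 258 min.
Checked against all permutations: 244 min is optimal.

Min total: 244 min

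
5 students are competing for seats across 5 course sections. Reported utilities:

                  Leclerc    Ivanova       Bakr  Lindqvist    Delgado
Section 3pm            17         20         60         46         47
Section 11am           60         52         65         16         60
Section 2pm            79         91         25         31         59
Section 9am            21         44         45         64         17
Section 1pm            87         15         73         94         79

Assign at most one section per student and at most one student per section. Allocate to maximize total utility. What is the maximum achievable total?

Max total: 362 points

Optimal: Leclerc→Section 1pm (87 points), Ivanova→Section 2pm (91 points), Bakr→Section 3pm (60 points), Lindqvist→Section 9am (64 points), Delgado→Section 11am (60 points) — total 87+91+60+64+60 = 362 points.
Max-entry greedy (repeatedly take the single best remaining cell) gives 318 points, worse by 44.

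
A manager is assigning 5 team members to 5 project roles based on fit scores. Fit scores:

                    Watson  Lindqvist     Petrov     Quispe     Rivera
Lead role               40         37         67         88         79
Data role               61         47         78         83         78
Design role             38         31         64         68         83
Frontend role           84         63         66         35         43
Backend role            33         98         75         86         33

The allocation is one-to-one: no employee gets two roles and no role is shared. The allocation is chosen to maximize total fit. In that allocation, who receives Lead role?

Optimal: Watson→Frontend role (84 pts), Lindqvist→Backend role (98 pts), Petrov→Data role (78 pts), Quispe→Lead role (88 pts), Rivera→Design role (83 pts) — total 84+98+78+88+83 = 431 pts.
Next-best assignment: Watson→Frontend role, Lindqvist→Backend role, Petrov→Lead role, Quispe→Data role, Rivera→Design role = 415 pts.
Swapping Quispe↔Petrov (Quispe→Data role 83 pts, Petrov→Lead role 67 pts) loses 16.
Every other assignment is strictly worse.

Quispe receives Lead role.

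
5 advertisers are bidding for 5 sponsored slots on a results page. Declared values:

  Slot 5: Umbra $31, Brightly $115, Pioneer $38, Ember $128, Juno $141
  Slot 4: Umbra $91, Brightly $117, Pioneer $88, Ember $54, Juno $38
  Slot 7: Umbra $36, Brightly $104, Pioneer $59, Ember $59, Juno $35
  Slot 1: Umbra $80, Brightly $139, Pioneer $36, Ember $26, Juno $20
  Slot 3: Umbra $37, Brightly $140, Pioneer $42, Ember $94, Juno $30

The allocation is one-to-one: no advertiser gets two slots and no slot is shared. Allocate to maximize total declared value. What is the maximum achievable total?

This is a one-to-one assignment (maximum-weight bipartite matching).
Optimal: Umbra→Slot 4 ($91), Brightly→Slot 1 ($139), Pioneer→Slot 7 ($59), Ember→Slot 3 ($94), Juno→Slot 5 ($141) — total 91+139+59+94+141 = $524.
Max-entry greedy (repeatedly take the single best remaining cell) gives $457, worse by 67.
Next-best assignment: Umbra→Slot 1, Brightly→Slot 3, Pioneer→Slot 4, Ember→Slot 7, Juno→Slot 5 = $508.

Maximum total: $524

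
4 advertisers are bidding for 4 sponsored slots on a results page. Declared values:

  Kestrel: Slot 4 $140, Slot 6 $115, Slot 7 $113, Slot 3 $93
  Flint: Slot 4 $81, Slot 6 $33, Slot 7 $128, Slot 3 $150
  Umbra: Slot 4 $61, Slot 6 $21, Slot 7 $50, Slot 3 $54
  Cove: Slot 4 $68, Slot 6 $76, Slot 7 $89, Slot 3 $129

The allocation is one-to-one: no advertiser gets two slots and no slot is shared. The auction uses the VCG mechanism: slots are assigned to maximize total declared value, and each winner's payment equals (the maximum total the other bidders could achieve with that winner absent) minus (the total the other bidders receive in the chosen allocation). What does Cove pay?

Efficient allocation: Kestrel→Slot 6 ($115), Flint→Slot 7 ($128), Umbra→Slot 4 ($61), Cove→Slot 3 ($129); total welfare W = $433.
Cove receives Slot 3 at value $129, so the others get W − 129 = $304.
Without Cove: best allocation of the remaining 3 bidders over all 4 slots is Kestrel→Slot 4 ($140), Flint→Slot 3 ($150), Umbra→Slot 7 ($50), total $340.
VCG payment = (others' best without Cove) − (others' welfare with Cove) = 340 − 304 = $36.

Cove pays $36.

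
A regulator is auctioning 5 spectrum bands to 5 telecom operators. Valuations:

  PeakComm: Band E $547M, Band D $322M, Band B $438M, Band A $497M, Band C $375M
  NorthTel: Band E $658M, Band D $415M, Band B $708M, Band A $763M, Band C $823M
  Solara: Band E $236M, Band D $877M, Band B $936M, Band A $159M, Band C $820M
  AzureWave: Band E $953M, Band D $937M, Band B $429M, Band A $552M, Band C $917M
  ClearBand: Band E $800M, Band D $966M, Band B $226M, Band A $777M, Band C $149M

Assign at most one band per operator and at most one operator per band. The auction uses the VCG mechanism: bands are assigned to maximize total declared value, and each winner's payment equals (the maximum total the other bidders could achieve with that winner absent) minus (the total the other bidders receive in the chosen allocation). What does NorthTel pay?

NorthTel pays $14M.

Efficient allocation: PeakComm→Band A ($497M), NorthTel→Band C ($823M), Solara→Band B ($936M), AzureWave→Band E ($953M), ClearBand→Band D ($966M); total welfare W = $4175M.
NorthTel receives Band C at value $823M, so the others get W − 823 = $3352M.
Without NorthTel: best allocation of the remaining 4 bidders over all 5 bands is PeakComm→Band E ($547M), Solara→Band B ($936M), AzureWave→Band C ($917M), ClearBand→Band D ($966M), total $3366M.
VCG payment = (others' best without NorthTel) − (others' welfare with NorthTel) = 3366 − 3352 = $14M.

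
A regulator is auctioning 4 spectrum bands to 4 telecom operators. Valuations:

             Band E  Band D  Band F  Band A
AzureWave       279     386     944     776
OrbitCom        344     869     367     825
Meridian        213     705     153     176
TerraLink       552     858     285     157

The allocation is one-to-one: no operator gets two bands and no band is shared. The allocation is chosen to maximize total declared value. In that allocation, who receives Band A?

OrbitCom receives Band A.

Optimal: AzureWave→Band F ($944M), OrbitCom→Band A ($825M), Meridian→Band D ($705M), TerraLink→Band E ($552M) — total 944+825+705+552 = $3026M.
Column-greedy (each band in turn goes to its best remaining operator) gives $2541M, worse by 485.
Swapping AzureWave↔Meridian (AzureWave→Band D $386M, Meridian→Band F $153M) loses 1110.
OrbitCom's own top band is Band D ($869M), but forcing OrbitCom→Band D and reassigning the rest optimally gives only $2541M — worse by 485.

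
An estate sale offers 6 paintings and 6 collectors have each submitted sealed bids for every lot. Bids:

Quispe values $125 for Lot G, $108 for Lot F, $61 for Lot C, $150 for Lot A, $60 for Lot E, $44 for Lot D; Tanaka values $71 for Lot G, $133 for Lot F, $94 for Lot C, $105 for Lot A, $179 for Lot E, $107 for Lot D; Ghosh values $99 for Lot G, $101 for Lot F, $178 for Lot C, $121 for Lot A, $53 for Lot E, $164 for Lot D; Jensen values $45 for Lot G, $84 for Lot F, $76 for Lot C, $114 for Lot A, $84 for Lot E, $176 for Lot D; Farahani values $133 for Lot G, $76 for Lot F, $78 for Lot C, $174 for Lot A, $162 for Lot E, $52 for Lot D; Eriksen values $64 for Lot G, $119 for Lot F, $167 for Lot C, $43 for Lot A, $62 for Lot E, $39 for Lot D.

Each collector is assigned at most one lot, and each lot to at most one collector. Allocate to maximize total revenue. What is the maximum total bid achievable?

Maximum total: $951

This is a one-to-one assignment (maximum-weight bipartite matching).
Optimal: Quispe→Lot G ($125), Tanaka→Lot E ($179), Ghosh→Lot C ($178), Jensen→Lot D ($176), Farahani→Lot A ($174), Eriksen→Lot F ($119) — total 125+179+178+176+174+119 = $951.
Column-greedy (each lot in turn goes to its best remaining collector) gives $717, worse by 234.
Checked against all permutations: $951 is optimal.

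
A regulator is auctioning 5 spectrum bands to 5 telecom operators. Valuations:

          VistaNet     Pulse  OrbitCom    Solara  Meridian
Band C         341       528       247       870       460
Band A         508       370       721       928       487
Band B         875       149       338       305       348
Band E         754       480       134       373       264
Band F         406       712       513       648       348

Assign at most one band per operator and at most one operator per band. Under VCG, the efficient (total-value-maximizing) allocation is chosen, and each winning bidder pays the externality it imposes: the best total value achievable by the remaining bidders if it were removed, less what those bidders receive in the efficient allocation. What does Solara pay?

Solara pays $196M.

Efficient allocation: VistaNet→Band B ($875M), Pulse→Band F ($712M), OrbitCom→Band A ($721M), Solara→Band C ($870M), Meridian→Band E ($264M); total welfare W = $3442M.
Solara receives Band C at value $870M, so the others get W − 870 = $2572M.
Without Solara: best allocation of the remaining 4 bidders over all 5 bands is VistaNet→Band B ($875M), Pulse→Band F ($712M), OrbitCom→Band A ($721M), Meridian→Band C ($460M), total $2768M.
VCG payment = (others' best without Solara) − (others' welfare with Solara) = 2768 − 2572 = $196M.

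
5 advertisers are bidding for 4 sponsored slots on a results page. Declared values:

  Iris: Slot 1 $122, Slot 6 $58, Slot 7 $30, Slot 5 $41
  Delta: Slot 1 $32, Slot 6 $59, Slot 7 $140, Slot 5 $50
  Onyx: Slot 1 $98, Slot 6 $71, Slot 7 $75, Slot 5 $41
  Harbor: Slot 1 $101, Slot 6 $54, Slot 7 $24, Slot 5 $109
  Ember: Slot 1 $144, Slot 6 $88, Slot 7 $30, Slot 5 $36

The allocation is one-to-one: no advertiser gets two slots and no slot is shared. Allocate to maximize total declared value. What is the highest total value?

Treat this as an assignment problem: match each advertiser to one slot.
Optimal: Ember→Slot 1 ($144), Onyx→Slot 6 ($71), Delta→Slot 7 ($140), Harbor→Slot 5 ($109) — total 144+71+140+109 = $464.
Row-greedy (each advertiser in turn takes its best remaining slot) gives $442, worse by 22.
Swapping Ember↔Onyx (Ember→Slot 6 $88, Onyx→Slot 1 $98) loses 29.
No other one-to-one assignment exceeds $464.

Maximum total: $464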